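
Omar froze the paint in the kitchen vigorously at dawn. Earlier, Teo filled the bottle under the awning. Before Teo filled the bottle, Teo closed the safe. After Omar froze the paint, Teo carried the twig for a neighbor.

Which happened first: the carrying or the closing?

The connectives place the closing before the carrying.

the closing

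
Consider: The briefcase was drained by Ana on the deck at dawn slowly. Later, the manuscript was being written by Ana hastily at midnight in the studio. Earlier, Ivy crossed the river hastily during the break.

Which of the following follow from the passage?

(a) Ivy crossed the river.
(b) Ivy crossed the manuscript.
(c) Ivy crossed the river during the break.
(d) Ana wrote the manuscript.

(a) Entailed — this follows by dropping conjuncts from the crossing event's description.
(b) Not entailed — Ivy crossed the river, not the manuscript; the manuscript belongs to the writing event.
(c) Entailed — dropping 'hastily' leaves a sub-description the original still satisfies.
(d) Not entailed — 'was writing' is progressive on an accomplishment; it does not entail the completed 'wrote'.

(a), (c)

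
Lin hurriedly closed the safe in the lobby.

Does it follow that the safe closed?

'Lin closed the safe' is the causative; it entails the inchoative 'the safe closed'.

yes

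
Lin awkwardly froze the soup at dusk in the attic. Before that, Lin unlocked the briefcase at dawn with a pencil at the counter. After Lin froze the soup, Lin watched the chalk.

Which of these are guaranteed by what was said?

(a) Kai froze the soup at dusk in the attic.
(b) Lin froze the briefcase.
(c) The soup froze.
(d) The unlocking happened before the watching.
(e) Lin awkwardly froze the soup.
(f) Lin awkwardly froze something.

(c), (d), (e), (f)

(a) Not entailed — the passage has Lin freezing the soup, not Kai.
(b) Not entailed — Lin froze the soup, not the briefcase; the briefcase belongs to the unlocking event.
(c) Entailed — 'Lin froze the soup' is causative; it entails the inchoative 'the soup froze'.
(d) Entailed — the narrative places the unlocking before the watching.
(e) Entailed — the original entails any weakening of itself; this just drops 'in the attic', 'at dusk'.
(f) Entailed — this follows by dropping conjuncts from the freezing event's description.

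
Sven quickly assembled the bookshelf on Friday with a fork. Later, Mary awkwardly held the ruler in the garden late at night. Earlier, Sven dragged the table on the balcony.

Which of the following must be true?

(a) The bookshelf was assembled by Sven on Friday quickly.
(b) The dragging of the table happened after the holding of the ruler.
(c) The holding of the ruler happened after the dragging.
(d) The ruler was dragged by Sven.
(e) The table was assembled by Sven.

(a) Entailed — dropping 'with a fork' leaves a sub-description the original still satisfies.
(b) Not entailed — the narrative places the dragging before the holding, not after.
(c) Entailed — the narrative places the dragging before the holding.
(d) Not entailed — Sven dragged the table, not the ruler; the ruler belongs to the holding event.
(e) Not entailed — Sven assembled the bookshelf, not the table; the table belongs to the dragging event.

(a), (c)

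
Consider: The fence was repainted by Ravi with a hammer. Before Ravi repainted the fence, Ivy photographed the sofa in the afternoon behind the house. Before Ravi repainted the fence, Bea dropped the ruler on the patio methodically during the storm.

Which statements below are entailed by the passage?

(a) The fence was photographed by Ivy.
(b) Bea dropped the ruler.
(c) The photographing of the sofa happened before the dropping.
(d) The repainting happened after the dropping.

(b), (d)

(a) Not entailed — Ivy photographed the sofa, not the fence; the fence belongs to the repainting event.
(b) Entailed — every conjunct here is already in the original dropping event.
(c) Not entailed — the narrative doesn't order the photographing relative to the dropping.
(d) Entailed — the narrative places the dropping before the repainting.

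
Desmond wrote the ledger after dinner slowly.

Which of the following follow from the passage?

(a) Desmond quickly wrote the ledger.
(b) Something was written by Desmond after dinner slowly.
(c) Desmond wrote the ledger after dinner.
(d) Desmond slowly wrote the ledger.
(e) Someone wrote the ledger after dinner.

(a) Not entailed — 'quickly' adds a manner not in (and inconsistent with) the original.
(b) Entailed — the original entails any weakening of itself; this just generalizes the patient.
(c) Entailed — this follows by dropping conjuncts from the writing event's description.
(d) Entailed — the original entails any weakening of itself; this just drops 'after dinner'.
(e) Entailed — every conjunct here is already in the original writing event.

(b), (c), (d), (e)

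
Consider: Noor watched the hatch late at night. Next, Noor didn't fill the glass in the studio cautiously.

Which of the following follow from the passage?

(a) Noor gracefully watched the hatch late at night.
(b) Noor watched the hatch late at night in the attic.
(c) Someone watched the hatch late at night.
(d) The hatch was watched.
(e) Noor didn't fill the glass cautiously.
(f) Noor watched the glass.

(a) Not entailed — 'gracefully' adds information not in the original event.
(b) Not entailed — 'in the attic' adds information not in the original event.
(c) Entailed — every conjunct here is already in the original watching event.
(d) Entailed — every conjunct here is already in the original watching event.
(e) Not entailed — dropping 'in the studio' under negation is not valid — the original leaves open that Noor filled the glass some other way.
(f) Not entailed — Noor watched the hatch, not the glass; the glass belongs to the filling event.

(c), (d)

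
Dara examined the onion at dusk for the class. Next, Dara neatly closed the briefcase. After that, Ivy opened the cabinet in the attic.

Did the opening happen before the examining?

The narrative orders the examining before the opening.

no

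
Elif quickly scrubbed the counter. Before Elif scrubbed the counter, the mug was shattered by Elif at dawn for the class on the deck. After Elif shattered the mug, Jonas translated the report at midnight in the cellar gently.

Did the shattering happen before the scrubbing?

The narrative orders the shattering before the scrubbing.

yes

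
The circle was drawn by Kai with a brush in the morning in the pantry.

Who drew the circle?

'Kai' marks the agent of the drawing event.

Kai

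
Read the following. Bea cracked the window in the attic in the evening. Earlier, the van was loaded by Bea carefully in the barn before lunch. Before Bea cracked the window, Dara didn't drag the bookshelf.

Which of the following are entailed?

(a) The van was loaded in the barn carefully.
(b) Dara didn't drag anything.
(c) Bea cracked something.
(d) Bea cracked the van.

(a), (c)

(a) Entailed — dropping 'before lunch' and generalizing the agent leaves a sub-description the original still satisfies.
(b) Not entailed — the original only denies this specific event; Dara may have dragged something else.
(c) Entailed — dropping 'in the attic', 'in the evening' and generalizing the patient leaves a sub-description the original still satisfies.
(d) Not entailed — Bea cracked the window, not the van; the van belongs to the loading event.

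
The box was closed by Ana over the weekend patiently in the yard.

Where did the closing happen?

in the yard

'in the yard' marks the location of the closing event.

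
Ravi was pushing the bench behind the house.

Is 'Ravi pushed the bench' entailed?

yes

'push' is atelic; if Ravi was pushing the bench, then Ravi pushed the bench (for some time).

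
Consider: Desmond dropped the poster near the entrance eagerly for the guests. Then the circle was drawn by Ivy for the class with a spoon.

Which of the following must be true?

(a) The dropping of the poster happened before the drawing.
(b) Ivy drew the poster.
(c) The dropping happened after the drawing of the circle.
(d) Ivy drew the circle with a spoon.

(a), (d)

(a) Entailed — the narrative places the dropping before the drawing.
(b) Not entailed — Ivy drew the circle, not the poster; the poster belongs to the dropping event.
(c) Not entailed — the narrative places the dropping before the drawing, not after.
(d) Entailed — the original entails any weakening of itself; this just drops 'for the class'.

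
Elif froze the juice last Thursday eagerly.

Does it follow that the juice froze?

yes

'Elif froze the juice' is the causative; it entails the inchoative 'the juice froze'.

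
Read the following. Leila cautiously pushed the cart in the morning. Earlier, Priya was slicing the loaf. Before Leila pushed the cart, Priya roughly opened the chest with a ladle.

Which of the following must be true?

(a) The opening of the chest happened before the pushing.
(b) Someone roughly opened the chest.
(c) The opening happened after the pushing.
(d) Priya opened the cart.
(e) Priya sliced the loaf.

(a), (b)

(a) Entailed — the narrative places the opening before the pushing.
(b) Entailed — the original entails any weakening of itself; this just drops 'with a ladle' and generalizes the agent.
(c) Not entailed — the narrative places the opening before the pushing, not after.
(d) Not entailed — Priya opened the chest, not the cart; the cart belongs to the pushing event.
(e) Not entailed — 'was slicing' is progressive on an accomplishment; it does not entail the completed 'sliced'.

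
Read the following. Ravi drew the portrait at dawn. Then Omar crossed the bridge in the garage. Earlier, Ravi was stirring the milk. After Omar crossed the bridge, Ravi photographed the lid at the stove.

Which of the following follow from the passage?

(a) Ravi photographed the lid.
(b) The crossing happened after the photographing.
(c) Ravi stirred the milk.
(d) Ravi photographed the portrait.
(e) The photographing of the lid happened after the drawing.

(a) Entailed — the original entails any weakening of itself; this just drops 'at the stove'.
(b) Not entailed — the narrative places the crossing before the photographing, not after.
(c) Entailed — 'stir' is an activity; 'was stirring' entails that some stirring happened, so 'stirred' holds.
(d) Not entailed — Ravi photographed the lid, not the portrait; the portrait belongs to the drawing event.
(e) Entailed — the narrative places the drawing before the photographing.

(a), (c), (e)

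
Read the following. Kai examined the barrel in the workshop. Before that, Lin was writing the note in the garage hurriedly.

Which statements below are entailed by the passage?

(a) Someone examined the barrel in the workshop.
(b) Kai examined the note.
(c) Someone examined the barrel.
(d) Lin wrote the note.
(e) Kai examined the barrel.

(a) Entailed — this follows by dropping conjuncts from the examining event's description.
(b) Not entailed — Kai examined the barrel, not the note; the note belongs to the writing event.
(c) Entailed — dropping 'in the workshop' and generalizing the agent leaves a sub-description the original still satisfies.
(d) Not entailed — 'was writing' is progressive on an accomplishment; it does not entail the completed 'wrote'.
(e) Entailed — this follows by dropping conjuncts from the examining event's description.

(a), (c), (e)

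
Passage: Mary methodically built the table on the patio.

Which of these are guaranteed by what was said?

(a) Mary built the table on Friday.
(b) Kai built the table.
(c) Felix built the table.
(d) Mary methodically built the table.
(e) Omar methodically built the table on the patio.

(a) Not entailed — 'on Friday' adds information not in the original event.
(b) Not entailed — the passage has Mary building the table, not Kai.
(c) Not entailed — the passage has Mary building the table, not Felix.
(d) Entailed — this follows by dropping conjuncts from the building event's description.
(e) Not entailed — the passage has Mary building the table, not Omar.

(d)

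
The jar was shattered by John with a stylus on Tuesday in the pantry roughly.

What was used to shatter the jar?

'with a stylus' marks the instrument of the shattering event.

a stylus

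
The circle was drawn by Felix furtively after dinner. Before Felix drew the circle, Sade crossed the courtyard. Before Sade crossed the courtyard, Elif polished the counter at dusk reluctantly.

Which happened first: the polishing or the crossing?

the polishing

The connectives place the polishing before the crossing.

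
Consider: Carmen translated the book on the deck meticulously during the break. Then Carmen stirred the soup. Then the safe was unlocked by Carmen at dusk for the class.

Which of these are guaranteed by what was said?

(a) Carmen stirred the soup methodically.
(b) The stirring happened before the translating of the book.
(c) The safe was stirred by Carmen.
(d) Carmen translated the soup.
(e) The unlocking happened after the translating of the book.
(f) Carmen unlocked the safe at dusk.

(e), (f)

(a) Not entailed — 'methodically' adds information not in the original event.
(b) Not entailed — the narrative places the translating before the stirring, not after.
(c) Not entailed — Carmen stirred the soup, not the safe; the safe belongs to the unlocking event.
(d) Not entailed — Carmen translated the book, not the soup; the soup belongs to the stirring event.
(e) Entailed — the narrative places the translating before the unlocking.
(f) Entailed — dropping 'for the class' leaves a sub-description the original still satisfies.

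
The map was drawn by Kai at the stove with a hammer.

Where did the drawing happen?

'at the stove' marks the location of the drawing event.

at the stove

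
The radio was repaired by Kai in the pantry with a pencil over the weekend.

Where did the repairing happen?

'in the pantry' marks the location of the repairing event.

in the pantry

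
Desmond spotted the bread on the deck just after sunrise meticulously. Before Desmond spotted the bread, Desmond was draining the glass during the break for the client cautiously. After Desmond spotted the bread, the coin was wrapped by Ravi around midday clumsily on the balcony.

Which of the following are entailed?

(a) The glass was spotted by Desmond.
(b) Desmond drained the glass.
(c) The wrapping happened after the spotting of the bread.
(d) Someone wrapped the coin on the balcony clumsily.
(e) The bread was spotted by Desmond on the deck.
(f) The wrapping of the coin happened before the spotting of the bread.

(a) Not entailed — Desmond spotted the bread, not the glass; the glass belongs to the draining event.
(b) Not entailed — 'was draining' is progressive on an accomplishment; it does not entail the completed 'drained'.
(c) Entailed — the narrative places the spotting before the wrapping.
(d) Entailed — this follows by dropping conjuncts from the wrapping event's description.
(e) Entailed — this follows by dropping conjuncts from the spotting event's description.
(f) Not entailed — the narrative places the spotting before the wrapping, not after.

(c), (d), (e)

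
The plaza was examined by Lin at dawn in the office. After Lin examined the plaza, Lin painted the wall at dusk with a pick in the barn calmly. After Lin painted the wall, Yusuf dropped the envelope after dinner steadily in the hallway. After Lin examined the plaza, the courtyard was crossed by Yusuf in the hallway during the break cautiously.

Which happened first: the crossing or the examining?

the examining

The connectives place the examining before the crossing.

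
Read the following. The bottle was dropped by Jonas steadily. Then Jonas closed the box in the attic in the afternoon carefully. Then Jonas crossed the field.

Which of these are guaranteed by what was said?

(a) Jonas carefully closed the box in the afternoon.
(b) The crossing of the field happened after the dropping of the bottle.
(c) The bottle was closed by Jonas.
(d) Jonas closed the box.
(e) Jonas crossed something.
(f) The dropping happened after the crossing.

(a), (b), (d), (e)

(a) Entailed — this follows by dropping conjuncts from the closing event's description.
(b) Entailed — the narrative places the dropping before the crossing.
(c) Not entailed — Jonas closed the box, not the bottle; the bottle belongs to the dropping event.
(d) Entailed — this follows by dropping conjuncts from the closing event's description.
(e) Entailed — generalizing the patient leaves a sub-description the original still satisfies.
(f) Not entailed — the narrative places the dropping before the crossing, not after.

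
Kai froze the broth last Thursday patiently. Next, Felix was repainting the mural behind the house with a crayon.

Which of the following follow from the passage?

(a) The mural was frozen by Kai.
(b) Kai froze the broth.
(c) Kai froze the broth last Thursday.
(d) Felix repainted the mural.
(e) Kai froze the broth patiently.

(a) Not entailed — Kai froze the broth, not the mural; the mural belongs to the repainting event.
(b) Entailed — every conjunct here is already in the original freezing event.
(c) Entailed — this follows by dropping conjuncts from the freezing event's description.
(d) Not entailed — 'was repainting' is progressive on an accomplishment; it does not entail the completed 'repainted'.
(e) Entailed — dropping 'last Thursday' leaves a sub-description the original still satisfies.

(b), (c), (e)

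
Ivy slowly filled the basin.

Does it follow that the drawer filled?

Nothing is said about any drawer; only the basin is affected.

no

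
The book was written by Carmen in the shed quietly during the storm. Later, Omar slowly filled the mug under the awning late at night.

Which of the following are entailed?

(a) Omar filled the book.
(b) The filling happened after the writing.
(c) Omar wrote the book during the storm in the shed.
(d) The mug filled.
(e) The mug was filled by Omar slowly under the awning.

(a) Not entailed — Omar filled the mug, not the book; the book belongs to the writing event.
(b) Entailed — the narrative places the writing before the filling.
(c) Not entailed — the passage has Carmen writing the book, not Omar.
(d) Entailed — 'Omar filled the mug' is causative; it entails the inchoative 'the mug filled'.
(e) Entailed — the original entails any weakening of itself; this just drops 'late at night'.

(b), (d), (e)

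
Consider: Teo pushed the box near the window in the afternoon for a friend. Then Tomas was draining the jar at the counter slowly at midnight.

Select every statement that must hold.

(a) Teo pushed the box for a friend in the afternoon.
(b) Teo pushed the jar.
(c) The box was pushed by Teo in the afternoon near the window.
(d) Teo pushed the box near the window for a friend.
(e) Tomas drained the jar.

(a), (c), (d)

(a) Entailed — every conjunct here is already in the original pushing event.
(b) Not entailed — Teo pushed the box, not the jar; the jar belongs to the draining event.
(c) Entailed — the original entails any weakening of itself; this just drops 'for a friend'.
(d) Entailed — this follows by dropping conjuncts from the pushing event's description.
(e) Not entailed — 'was draining' is progressive on an accomplishment; it does not entail the completed 'drained'.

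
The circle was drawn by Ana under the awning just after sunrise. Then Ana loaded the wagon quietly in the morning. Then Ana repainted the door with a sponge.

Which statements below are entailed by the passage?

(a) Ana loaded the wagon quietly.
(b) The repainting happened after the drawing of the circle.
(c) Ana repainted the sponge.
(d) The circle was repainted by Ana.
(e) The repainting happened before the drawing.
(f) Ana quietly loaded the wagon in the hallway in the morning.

(a) Entailed — this follows by dropping conjuncts from the loading event's description.
(b) Entailed — the narrative places the drawing before the repainting.
(c) Not entailed — the sponge is the instrument, not what was repainted.
(d) Not entailed — Ana repainted the door, not the circle; the circle belongs to the drawing event.
(e) Not entailed — the narrative places the drawing before the repainting, not after.
(f) Not entailed — 'in the hallway' adds information not in the original event.

(a), (b)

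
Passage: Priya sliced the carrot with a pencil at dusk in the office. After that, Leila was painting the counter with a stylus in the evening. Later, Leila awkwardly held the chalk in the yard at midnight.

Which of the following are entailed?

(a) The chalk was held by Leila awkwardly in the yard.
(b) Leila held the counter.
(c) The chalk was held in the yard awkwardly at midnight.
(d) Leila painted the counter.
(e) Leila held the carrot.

(a) Entailed — dropping 'at midnight' leaves a sub-description the original still satisfies.
(b) Not entailed — Leila held the chalk, not the counter; the counter belongs to the painting event.
(c) Entailed — this follows by dropping conjuncts from the holding event's description.
(d) Not entailed — 'was painting' is progressive on an accomplishment; it does not entail the completed 'painted'.
(e) Not entailed — Leila held the chalk, not the carrot; the carrot belongs to the slicing event.

(a), (c)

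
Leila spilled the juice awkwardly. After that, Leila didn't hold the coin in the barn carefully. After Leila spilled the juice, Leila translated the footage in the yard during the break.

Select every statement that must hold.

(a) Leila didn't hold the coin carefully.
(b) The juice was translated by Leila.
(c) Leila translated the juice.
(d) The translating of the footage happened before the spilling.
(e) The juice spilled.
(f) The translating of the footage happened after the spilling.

(e), (f)

(a) Not entailed — dropping 'in the barn' under negation is not valid — the original leaves open that Leila held the coin some other way.
(b) Not entailed — Leila translated the footage, not the juice; the juice belongs to the spilling event.
(c) Not entailed — Leila translated the footage, not the juice; the juice belongs to the spilling event.
(d) Not entailed — the narrative places the spilling before the translating, not after.
(e) Entailed — 'Leila spilled the juice' is causative; it entails the inchoative 'the juice spilled'.
(f) Entailed — the narrative places the spilling before the translating.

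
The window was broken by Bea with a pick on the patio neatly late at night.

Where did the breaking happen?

on the patio

'on the patio' marks the location of the breaking event.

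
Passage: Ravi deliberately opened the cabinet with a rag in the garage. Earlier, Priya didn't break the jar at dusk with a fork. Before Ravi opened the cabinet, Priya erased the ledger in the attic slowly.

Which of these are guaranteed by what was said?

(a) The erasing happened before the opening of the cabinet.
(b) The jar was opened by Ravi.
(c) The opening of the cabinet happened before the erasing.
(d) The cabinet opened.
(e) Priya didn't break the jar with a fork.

(a) Entailed — the narrative places the erasing before the opening.
(b) Not entailed — Ravi opened the cabinet, not the jar; the jar belongs to the breaking event.
(c) Not entailed — the narrative places the erasing before the opening, not after.
(d) Entailed — 'Ravi opened the cabinet' is causative; it entails the inchoative 'the cabinet opened'.
(e) Not entailed — dropping 'at dusk' under negation is not valid — the original leaves open that Priya broke the jar some other way.

(a), (d)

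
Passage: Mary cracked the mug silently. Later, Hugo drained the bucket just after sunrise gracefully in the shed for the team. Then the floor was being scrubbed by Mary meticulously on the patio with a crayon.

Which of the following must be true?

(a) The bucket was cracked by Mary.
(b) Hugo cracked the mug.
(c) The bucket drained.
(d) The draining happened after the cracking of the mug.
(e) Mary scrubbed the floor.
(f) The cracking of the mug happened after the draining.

(a) Not entailed — Mary cracked the mug, not the bucket; the bucket belongs to the draining event.
(b) Not entailed — the passage has Mary cracking the mug, not Hugo.
(c) Entailed — 'Hugo drained the bucket' is causative; it entails the inchoative 'the bucket drained'.
(d) Entailed — the narrative places the cracking before the draining.
(e) Entailed — 'scrub' is an activity; 'was scrubbing' entails that some scrubbing happened, so 'scrubbed' holds.
(f) Not entailed — the narrative places the cracking before the draining, not after.

(c), (d), (e)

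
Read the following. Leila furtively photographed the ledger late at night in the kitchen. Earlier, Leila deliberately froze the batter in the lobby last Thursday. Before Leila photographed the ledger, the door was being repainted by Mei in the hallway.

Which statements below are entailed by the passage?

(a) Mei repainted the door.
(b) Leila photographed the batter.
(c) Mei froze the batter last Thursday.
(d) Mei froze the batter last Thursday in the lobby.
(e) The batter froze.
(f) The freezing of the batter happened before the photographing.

(e), (f)

(a) Not entailed — 'was repainting' is progressive on an accomplishment; it does not entail the completed 'repainted'.
(b) Not entailed — Leila photographed the ledger, not the batter; the batter belongs to the freezing event.
(c) Not entailed — the passage has Leila freezing the batter, not Mei.
(d) Not entailed — the passage has Leila freezing the batter, not Mei.
(e) Entailed — 'Leila froze the batter' is causative; it entails the inchoative 'the batter froze'.
(f) Entailed — the narrative places the freezing before the photographing.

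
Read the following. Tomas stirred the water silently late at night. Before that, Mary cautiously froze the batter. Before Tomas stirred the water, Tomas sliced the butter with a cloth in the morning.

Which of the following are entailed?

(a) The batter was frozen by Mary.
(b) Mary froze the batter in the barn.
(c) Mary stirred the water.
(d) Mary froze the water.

(a)

(a) Entailed — this follows by dropping conjuncts from the freezing event's description.
(b) Not entailed — 'in the barn' adds information not in the original event.
(c) Not entailed — the passage has Tomas stirring the water, not Mary.
(d) Not entailed — Mary froze the batter, not the water; the water belongs to the stirring event.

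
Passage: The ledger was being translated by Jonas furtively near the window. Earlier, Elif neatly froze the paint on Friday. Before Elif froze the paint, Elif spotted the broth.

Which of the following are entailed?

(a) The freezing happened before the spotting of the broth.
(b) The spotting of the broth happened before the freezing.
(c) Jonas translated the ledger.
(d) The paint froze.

(b), (d)

(a) Not entailed — the narrative places the spotting before the freezing, not after.
(b) Entailed — the narrative places the spotting before the freezing.
(c) Not entailed — 'was translating' is progressive on an accomplishment; it does not entail the completed 'translated'.
(d) Entailed — 'Elif froze the paint' is causative; it entails the inchoative 'the paint froze'.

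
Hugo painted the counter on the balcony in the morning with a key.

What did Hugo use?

'with a key' marks the instrument of the painting event.

a key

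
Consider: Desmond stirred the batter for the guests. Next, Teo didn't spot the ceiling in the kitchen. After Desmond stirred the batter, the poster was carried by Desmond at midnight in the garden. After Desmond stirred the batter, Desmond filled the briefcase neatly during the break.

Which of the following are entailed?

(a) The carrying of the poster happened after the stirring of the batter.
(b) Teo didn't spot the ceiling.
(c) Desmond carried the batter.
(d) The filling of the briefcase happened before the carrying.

(a) Entailed — the narrative places the stirring before the carrying.
(b) Not entailed — dropping 'in the kitchen' under negation is not valid — the original leaves open that Teo spotted the ceiling some other way.
(c) Not entailed — Desmond carried the poster, not the batter; the batter belongs to the stirring event.
(d) Not entailed — the narrative doesn't order the filling relative to the carrying.

(a)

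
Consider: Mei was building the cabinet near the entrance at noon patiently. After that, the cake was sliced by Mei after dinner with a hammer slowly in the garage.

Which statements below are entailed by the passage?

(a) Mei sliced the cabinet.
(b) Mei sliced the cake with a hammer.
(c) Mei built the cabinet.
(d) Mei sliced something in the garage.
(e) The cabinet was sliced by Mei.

(b), (d)

(a) Not entailed — Mei sliced the cake, not the cabinet; the cabinet belongs to the building event.
(b) Entailed — dropping 'in the garage', 'after dinner', 'slowly' leaves a sub-description the original still satisfies.
(c) Not entailed — 'was building' is progressive on an accomplishment; it does not entail the completed 'built'.
(d) Entailed — every conjunct here is already in the original slicing event.
(e) Not entailed — Mei sliced the cake, not the cabinet; the cabinet belongs to the building event.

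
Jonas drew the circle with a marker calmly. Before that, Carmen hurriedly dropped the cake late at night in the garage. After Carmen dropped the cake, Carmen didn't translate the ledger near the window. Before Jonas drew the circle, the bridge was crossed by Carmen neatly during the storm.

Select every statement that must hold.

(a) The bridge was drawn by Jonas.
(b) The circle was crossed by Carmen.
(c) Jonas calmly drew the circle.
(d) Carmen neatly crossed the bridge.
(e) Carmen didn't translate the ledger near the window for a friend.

(c), (d), (e)

(a) Not entailed — Jonas drew the circle, not the bridge; the bridge belongs to the crossing event.
(b) Not entailed — Carmen crossed the bridge, not the circle; the circle belongs to the drawing event.
(c) Entailed — the original entails any weakening of itself; this just drops 'with a marker'.
(d) Entailed — every conjunct here is already in the original crossing event.
(e) Entailed — under negation, adding a further restriction is entailed: if no such translating event occurred, none occurred for a friend either.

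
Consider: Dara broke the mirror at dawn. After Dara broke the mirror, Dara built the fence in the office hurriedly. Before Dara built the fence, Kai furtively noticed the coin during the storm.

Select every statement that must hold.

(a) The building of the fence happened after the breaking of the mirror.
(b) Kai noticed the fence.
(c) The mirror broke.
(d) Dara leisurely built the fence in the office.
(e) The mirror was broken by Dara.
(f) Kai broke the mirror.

(a) Entailed — the narrative places the breaking before the building.
(b) Not entailed — Kai noticed the coin, not the fence; the fence belongs to the building event.
(c) Entailed — 'Dara broke the mirror' is causative; it entails the inchoative 'the mirror broke'.
(d) Not entailed — 'leisurely' adds a manner not in (and inconsistent with) the original.
(e) Entailed — every conjunct here is already in the original breaking event.
(f) Not entailed — the passage has Dara breaking the mirror, not Kai.

(a), (c), (e)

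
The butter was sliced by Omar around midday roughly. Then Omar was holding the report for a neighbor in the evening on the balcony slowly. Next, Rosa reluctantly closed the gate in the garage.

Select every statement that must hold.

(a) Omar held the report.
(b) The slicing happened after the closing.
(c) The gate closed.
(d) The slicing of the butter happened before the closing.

(a), (c), (d)

(a) Entailed — 'hold' is an activity; 'was holding' entails that some holding happened, so 'held' holds.
(b) Not entailed — the narrative places the slicing before the closing, not after.
(c) Entailed — 'Rosa closed the gate' is causative; it entails the inchoative 'the gate closed'.
(d) Entailed — the narrative places the slicing before the closing.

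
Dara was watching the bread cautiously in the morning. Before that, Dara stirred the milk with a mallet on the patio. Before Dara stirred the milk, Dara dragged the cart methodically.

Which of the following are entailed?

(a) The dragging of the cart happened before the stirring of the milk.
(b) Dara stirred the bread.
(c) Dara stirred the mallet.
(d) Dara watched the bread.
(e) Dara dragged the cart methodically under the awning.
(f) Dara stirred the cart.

(a), (d)

(a) Entailed — the narrative places the dragging before the stirring.
(b) Not entailed — Dara stirred the milk, not the bread; the bread belongs to the watching event.
(c) Not entailed — the mallet is the instrument, not what was stirred.
(d) Entailed — 'watch' is an activity; 'was watching' entails that some watching happened, so 'watched' holds.
(e) Not entailed — 'under the awning' adds information not in the original event.
(f) Not entailed — Dara stirred the milk, not the cart; the cart belongs to the dragging event.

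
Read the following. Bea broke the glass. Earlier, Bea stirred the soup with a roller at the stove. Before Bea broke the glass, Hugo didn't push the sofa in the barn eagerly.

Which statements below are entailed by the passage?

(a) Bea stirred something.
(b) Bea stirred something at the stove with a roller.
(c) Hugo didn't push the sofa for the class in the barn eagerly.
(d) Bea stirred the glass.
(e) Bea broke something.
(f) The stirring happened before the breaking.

(a) Entailed — the original entails any weakening of itself; this just drops 'with a roller', 'at the stove' and generalizes the patient.
(b) Entailed — this follows by dropping conjuncts from the stirring event's description.
(c) Entailed — under negation, adding a further restriction is entailed: if no such pushing event occurred, none occurred for the class either.
(d) Not entailed — Bea stirred the soup, not the glass; the glass belongs to the breaking event.
(e) Entailed — this follows by dropping conjuncts from the breaking event's description.
(f) Entailed — the narrative places the stirring before the breaking.

(a), (b), (c), (e), (f)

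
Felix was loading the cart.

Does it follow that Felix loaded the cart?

'was loading' is progressive; for an accomplishment like 'load the cart', it doesn't entail completion.

no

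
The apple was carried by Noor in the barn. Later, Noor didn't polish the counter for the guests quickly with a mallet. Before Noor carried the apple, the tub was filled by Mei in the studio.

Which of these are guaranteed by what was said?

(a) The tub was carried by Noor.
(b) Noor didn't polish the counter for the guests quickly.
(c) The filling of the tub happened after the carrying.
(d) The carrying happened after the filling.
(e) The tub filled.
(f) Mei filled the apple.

(a) Not entailed — Noor carried the apple, not the tub; the tub belongs to the filling event.
(b) Not entailed — dropping 'with a mallet' under negation is not valid — the original leaves open that Noor polished the counter some other way.
(c) Not entailed — the narrative places the filling before the carrying, not after.
(d) Entailed — the narrative places the filling before the carrying.
(e) Entailed — 'Mei filled the tub' is causative; it entails the inchoative 'the tub filled'.
(f) Not entailed — Mei filled the tub, not the apple; the apple belongs to the carrying event.

(d), (e)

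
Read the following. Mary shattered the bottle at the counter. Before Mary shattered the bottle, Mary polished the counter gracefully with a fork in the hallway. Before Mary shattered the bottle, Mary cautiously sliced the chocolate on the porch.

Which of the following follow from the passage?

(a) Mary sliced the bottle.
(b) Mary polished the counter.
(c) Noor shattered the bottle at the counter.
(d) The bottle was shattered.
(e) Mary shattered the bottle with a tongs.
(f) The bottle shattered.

(b), (d), (f)

(a) Not entailed — Mary sliced the chocolate, not the bottle; the bottle belongs to the shattering event.
(b) Entailed — this follows by dropping conjuncts from the polishing event's description.
(c) Not entailed — the passage has Mary shattering the bottle, not Noor.
(d) Entailed — dropping 'at the counter' and generalizing the agent leaves a sub-description the original still satisfies.
(e) Not entailed — 'with a tongs' adds information not in the original event.
(f) Entailed — 'Mary shattered the bottle' is causative; it entails the inchoative 'the bottle shattered'.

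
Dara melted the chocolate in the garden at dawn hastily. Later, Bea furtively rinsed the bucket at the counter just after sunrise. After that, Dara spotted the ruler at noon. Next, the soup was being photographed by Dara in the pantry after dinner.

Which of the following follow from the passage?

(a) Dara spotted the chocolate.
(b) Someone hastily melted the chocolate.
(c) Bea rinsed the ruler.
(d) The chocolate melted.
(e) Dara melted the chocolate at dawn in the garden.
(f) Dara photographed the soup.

(b), (d), (e)

(a) Not entailed — Dara spotted the ruler, not the chocolate; the chocolate belongs to the melting event.
(b) Entailed — every conjunct here is already in the original melting event.
(c) Not entailed — Bea rinsed the bucket, not the ruler; the ruler belongs to the spotting event.
(d) Entailed — 'Dara melted the chocolate' is causative; it entails the inchoative 'the chocolate melted'.
(e) Entailed — the original entails any weakening of itself; this just drops 'hastily'.
(f) Not entailed — 'was photographing' is progressive on an accomplishment; it does not entail the completed 'photographed'.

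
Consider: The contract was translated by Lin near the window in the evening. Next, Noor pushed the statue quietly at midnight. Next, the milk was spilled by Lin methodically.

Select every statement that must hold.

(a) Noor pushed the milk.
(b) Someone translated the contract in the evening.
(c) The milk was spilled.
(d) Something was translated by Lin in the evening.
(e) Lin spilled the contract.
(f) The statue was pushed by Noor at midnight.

(a) Not entailed — Noor pushed the statue, not the milk; the milk belongs to the spilling event.
(b) Entailed — this follows by dropping conjuncts from the translating event's description.
(c) Entailed — the original entails any weakening of itself; this just drops 'methodically' and generalizes the agent.
(d) Entailed — the original entails any weakening of itself; this just drops 'near the window' and generalizes the patient.
(e) Not entailed — Lin spilled the milk, not the contract; the contract belongs to the translating event.
(f) Entailed — every conjunct here is already in the original pushing event.

(b), (c), (d), (f)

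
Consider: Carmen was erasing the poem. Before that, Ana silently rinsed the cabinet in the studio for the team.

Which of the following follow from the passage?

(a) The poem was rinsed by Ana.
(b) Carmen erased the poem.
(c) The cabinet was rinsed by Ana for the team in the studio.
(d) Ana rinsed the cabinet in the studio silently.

(c), (d)

(a) Not entailed — Ana rinsed the cabinet, not the poem; the poem belongs to the erasing event.
(b) Not entailed — 'was erasing' is progressive on an accomplishment; it does not entail the completed 'erased'.
(c) Entailed — every conjunct here is already in the original rinsing event.
(d) Entailed — every conjunct here is already in the original rinsing event.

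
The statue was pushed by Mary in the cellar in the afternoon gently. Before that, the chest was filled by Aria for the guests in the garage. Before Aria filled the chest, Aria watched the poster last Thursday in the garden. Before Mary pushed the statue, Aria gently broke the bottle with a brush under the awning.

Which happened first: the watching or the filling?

The connectives place the watching before the filling.

the watching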